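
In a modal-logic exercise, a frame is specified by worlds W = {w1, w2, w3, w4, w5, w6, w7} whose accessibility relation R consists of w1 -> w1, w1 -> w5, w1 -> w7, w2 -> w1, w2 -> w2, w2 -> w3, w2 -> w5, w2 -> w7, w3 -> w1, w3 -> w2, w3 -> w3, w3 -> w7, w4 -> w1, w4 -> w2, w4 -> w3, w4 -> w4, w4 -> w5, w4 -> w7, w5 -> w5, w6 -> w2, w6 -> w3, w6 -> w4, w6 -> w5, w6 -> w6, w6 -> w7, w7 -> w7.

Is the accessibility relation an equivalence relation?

No

Reflexive: yes — every world is R-related to itself.
Symmetric: no — w1 R w5 but not w5 R w1.
Transitive: no — w3 R w1 and w1 R w5, but not w3 R w5.
So R is not an equivalence relation.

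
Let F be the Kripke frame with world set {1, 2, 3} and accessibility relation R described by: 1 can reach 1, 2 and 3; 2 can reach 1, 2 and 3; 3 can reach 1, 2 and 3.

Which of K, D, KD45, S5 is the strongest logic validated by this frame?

S5

Serial (axiom D): yes — every world has a successor (e.g. 1 R 1).
Euclidean (axiom 5): yes — any two successors of a common world are R-related.
Transitive (axiom 4): yes — every two-step R-path is closed by a direct edge.
Reflexive (axiom T): yes — every world is R-related to itself.
So F validates K, D, KD45, S5. The strongest is S5.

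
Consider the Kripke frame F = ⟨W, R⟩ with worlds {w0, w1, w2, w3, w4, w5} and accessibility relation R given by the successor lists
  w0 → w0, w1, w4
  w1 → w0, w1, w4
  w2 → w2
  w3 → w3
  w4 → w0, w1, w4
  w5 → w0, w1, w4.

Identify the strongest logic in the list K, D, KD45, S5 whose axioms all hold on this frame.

KD45

Serial (axiom D): yes — every world has a successor (e.g. w0 R w0).
Euclidean (axiom 5): yes — any two successors of a common world are R-related.
Transitive (axiom 4): yes — every two-step R-path is closed by a direct edge.
Reflexive (axiom T): no — w5 is not related to itself.
So F validates K, D, KD45; S5 would additionally require R to be reflexive. The strongest is KD45.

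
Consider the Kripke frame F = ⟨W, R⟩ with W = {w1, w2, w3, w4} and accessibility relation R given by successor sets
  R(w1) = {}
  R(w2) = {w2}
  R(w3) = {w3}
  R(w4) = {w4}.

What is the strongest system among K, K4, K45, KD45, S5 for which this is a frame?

K45

Transitive (axiom 4): yes — every two-step R-path is closed by a direct edge.
Euclidean (axiom 5): yes — any two successors of a common world are R-related.
Serial (axiom D): no — w1 has no R-successor.
Reflexive (axiom T): no — w1 is not related to itself.
So F validates K, K4, K45; KD45 would additionally require R to be serial. The strongest is K45.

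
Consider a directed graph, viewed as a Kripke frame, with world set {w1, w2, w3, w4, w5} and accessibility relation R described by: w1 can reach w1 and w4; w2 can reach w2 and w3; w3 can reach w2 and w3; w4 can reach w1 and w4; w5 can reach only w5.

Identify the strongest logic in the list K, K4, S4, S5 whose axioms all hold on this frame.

S5

Transitive (axiom 4): yes — every two-step R-path is closed by a direct edge.
Reflexive (axiom T): yes — every world is R-related to itself.
Euclidean (axiom 5): yes — any two successors of a common world are R-related.
So F validates K, K4, S4, S5. The strongest is S5.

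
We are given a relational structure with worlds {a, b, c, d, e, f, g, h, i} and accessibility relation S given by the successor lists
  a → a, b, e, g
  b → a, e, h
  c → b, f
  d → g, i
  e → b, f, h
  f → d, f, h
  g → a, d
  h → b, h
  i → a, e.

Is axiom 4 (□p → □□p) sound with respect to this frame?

The schema 4 characterises exactly the transitive frames.
Transitive: no — a S b and b S h, but not a S h.

No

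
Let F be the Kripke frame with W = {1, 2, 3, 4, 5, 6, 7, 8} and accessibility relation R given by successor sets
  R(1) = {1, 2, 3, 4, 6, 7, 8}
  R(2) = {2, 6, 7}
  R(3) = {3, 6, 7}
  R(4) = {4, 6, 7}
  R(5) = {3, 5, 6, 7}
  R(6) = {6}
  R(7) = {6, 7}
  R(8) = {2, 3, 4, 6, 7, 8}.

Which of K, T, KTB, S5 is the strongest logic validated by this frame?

T

Reflexive (axiom T): yes — every world is R-related to itself.
Symmetric (axiom B): no — 1 R 2 but not 2 R 1.
Euclidean (axiom 5): no — 1 R 2 and 1 R 3, but not 2 R 3.
So F validates K, T; KTB would additionally require R to be symmetric. The strongest is T.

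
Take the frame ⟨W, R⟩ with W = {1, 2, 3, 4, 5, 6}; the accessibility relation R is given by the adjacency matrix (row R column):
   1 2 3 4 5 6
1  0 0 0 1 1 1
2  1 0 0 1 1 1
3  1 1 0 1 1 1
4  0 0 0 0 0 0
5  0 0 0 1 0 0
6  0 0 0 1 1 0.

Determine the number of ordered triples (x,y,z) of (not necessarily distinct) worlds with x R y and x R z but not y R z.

35

Enumerating: (1,4,4), (1,4,5), (1,4,6), (1,5,5), (1,5,6), (1,6,6), (2,1,1), (2,4,1), (2,4,4), (2,4,5), (2,4,6), (2,5,1), … and 23 more.
Total: 35.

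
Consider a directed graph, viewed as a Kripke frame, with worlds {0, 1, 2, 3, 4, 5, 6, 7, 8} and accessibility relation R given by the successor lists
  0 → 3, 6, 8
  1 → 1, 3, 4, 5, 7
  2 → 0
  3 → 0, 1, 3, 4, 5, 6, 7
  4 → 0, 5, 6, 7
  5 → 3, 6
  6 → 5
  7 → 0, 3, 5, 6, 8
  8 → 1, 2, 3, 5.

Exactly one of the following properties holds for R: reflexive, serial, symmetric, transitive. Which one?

serial

Reflexive: no — 0 is not related to itself.
Serial: yes — every world has a successor (e.g. 0 R 3).
Symmetric: no — 0 R 6 but not 6 R 0.
Transitive: no — 0 R 3 and 3 R 1, but not 0 R 1.
Only serial holds.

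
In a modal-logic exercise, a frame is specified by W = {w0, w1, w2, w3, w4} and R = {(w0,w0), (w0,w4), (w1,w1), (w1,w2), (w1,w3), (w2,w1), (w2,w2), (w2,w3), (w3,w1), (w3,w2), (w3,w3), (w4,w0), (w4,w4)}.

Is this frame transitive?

Yes

Transitive: yes — every two-step R-path is closed by a direct edge.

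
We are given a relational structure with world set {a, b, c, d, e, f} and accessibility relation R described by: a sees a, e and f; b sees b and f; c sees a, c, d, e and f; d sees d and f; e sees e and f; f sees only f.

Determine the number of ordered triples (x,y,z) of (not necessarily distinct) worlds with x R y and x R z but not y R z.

Enumerating: (a,e,a), (a,f,a), (a,f,e), (b,f,b), (c,a,c), (c,a,d), (c,d,a), (c,d,c), (c,d,e), (c,e,a), (c,e,c), (c,e,d), (c,f,a), (c,f,c), (c,f,d), (c,f,e), (d,f,d), (e,f,e).

18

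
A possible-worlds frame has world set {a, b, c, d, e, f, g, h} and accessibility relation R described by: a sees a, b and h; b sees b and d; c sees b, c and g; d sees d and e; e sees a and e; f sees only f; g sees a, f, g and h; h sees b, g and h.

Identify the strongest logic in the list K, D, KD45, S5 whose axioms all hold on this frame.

Serial (axiom D): yes — every world has a successor (e.g. a R a).
Euclidean (axiom 5): no — a R b and a R h, but not b R h.
Transitive (axiom 4): no — a R b and b R d, but not a R d.
Reflexive (axiom T): yes — every world is R-related to itself.
So F validates K, D; KD45 would additionally require R to be Euclidean and transitive. The strongest is D.

D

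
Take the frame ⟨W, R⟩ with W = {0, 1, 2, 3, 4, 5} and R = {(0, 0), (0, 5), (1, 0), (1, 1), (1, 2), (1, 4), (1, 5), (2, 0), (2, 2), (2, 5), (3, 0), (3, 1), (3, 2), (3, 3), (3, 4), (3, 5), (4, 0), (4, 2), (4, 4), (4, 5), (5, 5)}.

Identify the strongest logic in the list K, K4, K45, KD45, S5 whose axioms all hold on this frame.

Transitive (axiom 4): yes — every two-step R-path is closed by a direct edge.
Euclidean (axiom 5): no — 1 R 0 and 1 R 2, but not 0 R 2.
Serial (axiom D): yes — every world has a successor (e.g. 0 R 0).
Reflexive (axiom T): yes — every world is R-related to itself.
So F validates K, K4; K45 would additionally require R to be Euclidean. The strongest is K4.

K4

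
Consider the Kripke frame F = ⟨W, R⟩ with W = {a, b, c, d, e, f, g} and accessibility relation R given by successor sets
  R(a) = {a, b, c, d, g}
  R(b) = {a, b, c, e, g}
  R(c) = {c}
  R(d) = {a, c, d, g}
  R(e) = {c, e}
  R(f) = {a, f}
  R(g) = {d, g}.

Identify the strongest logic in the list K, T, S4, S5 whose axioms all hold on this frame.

Reflexive (axiom T): yes — every world is R-related to itself.
Transitive (axiom 4): no — a R b and b R e, but not a R e.
Euclidean (axiom 5): no — a R b and a R d, but not b R d.
So F validates K, T; S4 would additionally require R to be transitive. The strongest is T.

T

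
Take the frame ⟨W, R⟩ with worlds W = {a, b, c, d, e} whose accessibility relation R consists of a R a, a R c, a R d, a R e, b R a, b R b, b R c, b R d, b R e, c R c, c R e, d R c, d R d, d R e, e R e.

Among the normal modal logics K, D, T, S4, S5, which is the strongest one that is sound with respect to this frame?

S4

Serial (axiom D): yes — every world has a successor (e.g. a R a).
Reflexive (axiom T): yes — every world is R-related to itself.
Transitive (axiom 4): yes — every two-step R-path is closed by a direct edge.
Euclidean (axiom 5): no — a R c and a R d, but not c R d.
So F validates K, D, T, S4; S5 would additionally require R to be Euclidean. The strongest is S4.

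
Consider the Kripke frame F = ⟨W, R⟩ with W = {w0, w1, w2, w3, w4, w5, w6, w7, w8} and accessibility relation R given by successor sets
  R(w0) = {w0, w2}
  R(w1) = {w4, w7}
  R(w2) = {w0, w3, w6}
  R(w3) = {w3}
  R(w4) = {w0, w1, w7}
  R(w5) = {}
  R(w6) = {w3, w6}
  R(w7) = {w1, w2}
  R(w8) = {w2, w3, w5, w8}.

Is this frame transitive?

Transitive: no — w0 R w2 and w2 R w3, but not w0 R w3.

No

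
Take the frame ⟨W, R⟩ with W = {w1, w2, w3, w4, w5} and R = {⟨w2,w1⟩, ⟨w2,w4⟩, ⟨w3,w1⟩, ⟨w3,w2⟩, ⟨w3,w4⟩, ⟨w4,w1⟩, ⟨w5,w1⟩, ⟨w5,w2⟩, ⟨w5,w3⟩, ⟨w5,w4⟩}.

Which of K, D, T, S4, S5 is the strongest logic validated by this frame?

K

Serial (axiom D): no — w1 has no R-successor.
Reflexive (axiom T): no — w1 is not related to itself.
Transitive (axiom 4): yes — every two-step R-path is closed by a direct edge.
Euclidean (axiom 5): no — w2 R w1 and w2 R w4, but not w1 R w4.
So F validates K; D would additionally require R to be serial. The strongest is K.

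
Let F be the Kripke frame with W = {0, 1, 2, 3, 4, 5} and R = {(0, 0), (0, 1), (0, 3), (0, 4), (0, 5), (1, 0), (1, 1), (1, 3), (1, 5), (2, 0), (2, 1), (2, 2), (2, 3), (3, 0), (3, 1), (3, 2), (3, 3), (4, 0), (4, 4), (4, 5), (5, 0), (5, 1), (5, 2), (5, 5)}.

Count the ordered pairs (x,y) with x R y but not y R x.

4

Enumerating: (2,0), (2,1), (4,5), (5,2).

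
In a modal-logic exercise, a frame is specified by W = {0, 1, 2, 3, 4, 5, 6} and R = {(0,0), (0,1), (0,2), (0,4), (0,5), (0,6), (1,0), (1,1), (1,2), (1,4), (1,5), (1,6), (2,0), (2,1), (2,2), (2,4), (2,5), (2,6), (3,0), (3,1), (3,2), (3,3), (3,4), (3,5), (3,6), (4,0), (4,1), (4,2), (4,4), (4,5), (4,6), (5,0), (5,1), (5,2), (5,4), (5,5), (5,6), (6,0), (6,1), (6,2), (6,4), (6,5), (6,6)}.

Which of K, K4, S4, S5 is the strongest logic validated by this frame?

S4

Transitive (axiom 4): yes — every two-step R-path is closed by a direct edge.
Reflexive (axiom T): yes — every world is R-related to itself.
Euclidean (axiom 5): no — 3 R 0 and 3 R 3, but not 0 R 3.
So F validates K, K4, S4; S5 would additionally require R to be Euclidean. The strongest is S4.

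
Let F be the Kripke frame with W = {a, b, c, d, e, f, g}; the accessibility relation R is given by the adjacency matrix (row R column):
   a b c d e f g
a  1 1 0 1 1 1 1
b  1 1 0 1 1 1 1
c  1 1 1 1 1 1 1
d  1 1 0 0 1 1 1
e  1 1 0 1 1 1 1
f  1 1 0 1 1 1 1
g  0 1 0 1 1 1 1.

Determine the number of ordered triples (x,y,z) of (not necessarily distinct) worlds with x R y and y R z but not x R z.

Enumerating: (d,a,d), (d,b,d), (d,e,d), (d,f,d), (d,g,d), (g,b,a), (g,d,a), (g,e,a), (g,f,a).

9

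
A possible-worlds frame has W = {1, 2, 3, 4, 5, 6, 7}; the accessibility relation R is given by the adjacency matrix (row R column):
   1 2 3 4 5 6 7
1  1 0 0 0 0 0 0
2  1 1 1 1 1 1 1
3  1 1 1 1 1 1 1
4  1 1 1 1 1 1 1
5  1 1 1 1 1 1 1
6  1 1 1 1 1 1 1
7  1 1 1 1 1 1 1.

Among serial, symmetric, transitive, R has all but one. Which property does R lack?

symmetric

Serial: yes — every world has a successor (e.g. 1 R 1).
Symmetric: no — 2 R 1 but not 1 R 2.
Transitive: yes — every two-step R-path is closed by a direct edge.
Only symmetric fails.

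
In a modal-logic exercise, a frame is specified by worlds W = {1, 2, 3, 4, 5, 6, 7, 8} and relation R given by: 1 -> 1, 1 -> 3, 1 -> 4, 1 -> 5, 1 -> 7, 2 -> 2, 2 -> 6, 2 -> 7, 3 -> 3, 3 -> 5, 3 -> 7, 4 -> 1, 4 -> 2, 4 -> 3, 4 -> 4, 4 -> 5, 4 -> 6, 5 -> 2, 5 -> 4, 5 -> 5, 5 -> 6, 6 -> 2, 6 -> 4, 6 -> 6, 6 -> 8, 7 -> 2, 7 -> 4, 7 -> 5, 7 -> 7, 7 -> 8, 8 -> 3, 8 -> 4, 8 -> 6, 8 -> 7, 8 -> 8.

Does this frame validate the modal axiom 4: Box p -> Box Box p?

Axiom 4 corresponds to the accessibility relation being transitive.
Transitive: no — 1 R 4 and 4 R 2, but not 1 R 2.

No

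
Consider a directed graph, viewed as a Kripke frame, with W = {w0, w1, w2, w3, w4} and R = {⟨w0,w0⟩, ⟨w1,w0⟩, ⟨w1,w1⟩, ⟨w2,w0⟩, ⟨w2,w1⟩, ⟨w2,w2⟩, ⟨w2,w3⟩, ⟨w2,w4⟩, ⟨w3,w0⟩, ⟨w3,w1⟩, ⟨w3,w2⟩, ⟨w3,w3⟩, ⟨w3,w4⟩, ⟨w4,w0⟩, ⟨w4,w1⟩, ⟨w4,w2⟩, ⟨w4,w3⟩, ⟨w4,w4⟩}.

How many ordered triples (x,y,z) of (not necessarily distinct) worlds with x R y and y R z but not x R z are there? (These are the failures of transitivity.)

R is transitive; there are no such tuples.

0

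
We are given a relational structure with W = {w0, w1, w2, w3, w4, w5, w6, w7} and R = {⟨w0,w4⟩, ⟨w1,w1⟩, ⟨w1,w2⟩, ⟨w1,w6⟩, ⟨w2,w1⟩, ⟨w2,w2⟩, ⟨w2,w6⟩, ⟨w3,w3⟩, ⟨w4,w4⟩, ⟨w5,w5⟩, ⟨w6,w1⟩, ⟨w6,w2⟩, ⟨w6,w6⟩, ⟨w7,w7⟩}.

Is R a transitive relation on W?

Transitive: yes — every two-step R-path is closed by a direct edge.

Yes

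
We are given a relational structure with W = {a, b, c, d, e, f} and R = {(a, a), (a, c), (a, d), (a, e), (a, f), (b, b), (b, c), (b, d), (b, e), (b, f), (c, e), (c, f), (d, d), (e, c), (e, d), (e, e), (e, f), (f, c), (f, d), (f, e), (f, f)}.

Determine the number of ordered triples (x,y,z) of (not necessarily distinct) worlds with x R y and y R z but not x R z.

4

Enumerating: (c,e,c), (c,e,d), (c,f,c), (c,f,d).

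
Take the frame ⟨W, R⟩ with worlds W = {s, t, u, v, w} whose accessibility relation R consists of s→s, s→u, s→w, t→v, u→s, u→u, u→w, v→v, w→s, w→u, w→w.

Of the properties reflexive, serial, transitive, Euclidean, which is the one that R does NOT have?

reflexive

Reflexive: no — t is not related to itself.
Serial: yes — every world has a successor (e.g. s R s).
Transitive: yes — every two-step R-path is closed by a direct edge.
Euclidean: yes — any two successors of a common world are R-related.
Only reflexive fails.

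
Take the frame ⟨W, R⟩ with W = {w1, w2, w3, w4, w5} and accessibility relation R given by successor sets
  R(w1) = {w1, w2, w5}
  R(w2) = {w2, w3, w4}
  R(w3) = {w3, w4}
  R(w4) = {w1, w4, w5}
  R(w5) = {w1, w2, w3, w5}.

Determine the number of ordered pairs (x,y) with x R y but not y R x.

Enumerating: (w1,w2), (w2,w3), (w2,w4), (w3,w4), (w4,w1), (w4,w5), (w5,w2), (w5,w3).

8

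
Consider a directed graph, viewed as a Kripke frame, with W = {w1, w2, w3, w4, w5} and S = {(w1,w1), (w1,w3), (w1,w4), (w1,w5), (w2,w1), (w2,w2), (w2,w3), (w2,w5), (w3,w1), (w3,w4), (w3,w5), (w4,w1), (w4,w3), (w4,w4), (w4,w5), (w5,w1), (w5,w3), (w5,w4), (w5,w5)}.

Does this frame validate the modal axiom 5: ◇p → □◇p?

No

Axiom 5 corresponds to the accessibility relation being Euclidean.
Euclidean: no — w1 S w3 and w1 S w3, but not w3 S w3.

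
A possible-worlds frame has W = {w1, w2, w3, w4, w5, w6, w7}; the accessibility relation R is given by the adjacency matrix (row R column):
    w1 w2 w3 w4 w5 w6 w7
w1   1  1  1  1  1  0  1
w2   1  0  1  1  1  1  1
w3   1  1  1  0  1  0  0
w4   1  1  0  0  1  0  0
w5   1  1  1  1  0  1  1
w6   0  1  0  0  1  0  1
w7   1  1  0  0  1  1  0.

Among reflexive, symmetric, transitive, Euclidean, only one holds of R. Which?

symmetric

Reflexive: no — w2 is not related to itself.
Symmetric: yes — every pair in R has its reverse in R.
Transitive: no — w1 R w2 and w2 R w6, but not w1 R w6.
Euclidean: no — w1 R w3 and w1 R w4, but not w3 R w4.
Only symmetric holds.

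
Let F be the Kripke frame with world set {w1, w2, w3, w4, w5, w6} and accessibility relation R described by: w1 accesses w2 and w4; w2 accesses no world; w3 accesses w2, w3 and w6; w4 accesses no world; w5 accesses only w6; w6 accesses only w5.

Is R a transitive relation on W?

Transitive: no — w3 R w6 and w6 R w5, but not w3 R w5.

No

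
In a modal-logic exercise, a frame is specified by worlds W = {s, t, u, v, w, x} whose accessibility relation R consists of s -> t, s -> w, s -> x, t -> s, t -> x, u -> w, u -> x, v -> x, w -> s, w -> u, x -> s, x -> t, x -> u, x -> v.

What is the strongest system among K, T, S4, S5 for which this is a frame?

K

Reflexive (axiom T): no — s is not related to itself.
Transitive (axiom 4): no — s R w and w R u, but not s R u.
Euclidean (axiom 5): no — s R t and s R w, but not t R w.
So F validates K; T would additionally require R to be reflexive. The strongest is K.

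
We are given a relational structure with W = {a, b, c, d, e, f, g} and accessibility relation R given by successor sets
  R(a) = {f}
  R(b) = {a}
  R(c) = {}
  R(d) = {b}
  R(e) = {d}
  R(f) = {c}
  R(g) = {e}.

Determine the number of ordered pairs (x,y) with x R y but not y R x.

6

Enumerating: (a,f), (b,a), (d,b), (e,d), (f,c), (g,e).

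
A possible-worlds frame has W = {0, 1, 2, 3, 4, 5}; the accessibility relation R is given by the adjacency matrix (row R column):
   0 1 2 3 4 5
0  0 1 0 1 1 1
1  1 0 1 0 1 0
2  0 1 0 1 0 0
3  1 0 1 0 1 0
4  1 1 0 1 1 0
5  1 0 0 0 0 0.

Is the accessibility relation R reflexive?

Reflexive: no — 0 is not related to itself.

No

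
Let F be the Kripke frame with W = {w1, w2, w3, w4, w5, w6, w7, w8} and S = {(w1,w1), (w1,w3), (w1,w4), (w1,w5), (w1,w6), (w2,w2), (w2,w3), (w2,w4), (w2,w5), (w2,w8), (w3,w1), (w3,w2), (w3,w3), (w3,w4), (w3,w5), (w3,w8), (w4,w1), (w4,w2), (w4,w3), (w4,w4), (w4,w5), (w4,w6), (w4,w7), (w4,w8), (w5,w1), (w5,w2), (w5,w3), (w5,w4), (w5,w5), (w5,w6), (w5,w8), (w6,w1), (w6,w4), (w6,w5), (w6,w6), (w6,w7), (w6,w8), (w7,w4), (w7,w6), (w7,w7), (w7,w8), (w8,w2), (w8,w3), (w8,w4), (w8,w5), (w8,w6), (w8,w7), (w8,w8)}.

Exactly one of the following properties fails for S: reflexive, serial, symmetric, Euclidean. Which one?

Reflexive: yes — every world is S-related to itself.
Serial: yes — every world has a successor (e.g. w1 S w1).
Symmetric: yes — every pair in S has its reverse in S.
Euclidean: no — w1 S w3 and w1 S w6, but not w3 S w6.
Only Euclidean fails.

Euclidean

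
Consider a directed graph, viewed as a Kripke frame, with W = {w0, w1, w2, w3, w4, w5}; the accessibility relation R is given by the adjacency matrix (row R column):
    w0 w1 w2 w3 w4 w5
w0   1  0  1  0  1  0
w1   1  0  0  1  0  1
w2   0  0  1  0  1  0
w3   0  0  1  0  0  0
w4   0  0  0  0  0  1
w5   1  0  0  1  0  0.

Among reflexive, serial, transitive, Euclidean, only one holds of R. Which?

serial

Reflexive: no — w1 is not related to itself.
Serial: yes — every world has a successor (e.g. w0 R w0).
Transitive: no — w0 R w4 and w4 R w5, but not w0 R w5.
Euclidean: no — w0 R w4 and w0 R w2, but not w4 R w2.
Only serial holds.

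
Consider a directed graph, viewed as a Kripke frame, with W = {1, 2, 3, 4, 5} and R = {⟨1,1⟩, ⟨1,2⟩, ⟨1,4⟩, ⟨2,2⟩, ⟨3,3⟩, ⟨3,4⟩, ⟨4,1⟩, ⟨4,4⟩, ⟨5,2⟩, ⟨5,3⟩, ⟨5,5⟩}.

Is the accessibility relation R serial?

Serial: yes — every world has a successor (e.g. 1 R 1).

Yes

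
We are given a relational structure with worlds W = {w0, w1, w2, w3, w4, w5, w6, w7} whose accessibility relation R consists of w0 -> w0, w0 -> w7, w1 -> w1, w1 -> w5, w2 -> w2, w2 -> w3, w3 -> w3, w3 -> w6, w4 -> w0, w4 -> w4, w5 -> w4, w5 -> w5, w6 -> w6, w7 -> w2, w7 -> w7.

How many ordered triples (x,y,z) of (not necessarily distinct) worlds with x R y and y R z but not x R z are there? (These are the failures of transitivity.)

6

Enumerating: (w0,w7,w2), (w1,w5,w4), (w2,w3,w6), (w4,w0,w7), (w5,w4,w0), (w7,w2,w3).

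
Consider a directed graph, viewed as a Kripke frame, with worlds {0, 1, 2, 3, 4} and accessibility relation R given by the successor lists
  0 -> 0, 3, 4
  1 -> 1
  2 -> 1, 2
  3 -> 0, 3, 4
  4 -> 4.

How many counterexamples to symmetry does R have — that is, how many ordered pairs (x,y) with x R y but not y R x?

3

Enumerating: (0,4), (2,1), (3,4).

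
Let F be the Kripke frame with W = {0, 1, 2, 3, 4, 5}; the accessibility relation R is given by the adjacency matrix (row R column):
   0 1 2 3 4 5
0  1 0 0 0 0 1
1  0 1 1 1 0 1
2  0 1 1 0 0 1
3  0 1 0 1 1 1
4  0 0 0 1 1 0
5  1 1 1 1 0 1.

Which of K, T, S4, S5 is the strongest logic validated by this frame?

T

Reflexive (axiom T): yes — every world is R-related to itself.
Transitive (axiom 4): no — 0 R 5 and 5 R 1, but not 0 R 1.
Euclidean (axiom 5): no — 1 R 2 and 1 R 3, but not 2 R 3.
So F validates K, T; S4 would additionally require R to be transitive. The strongest is T.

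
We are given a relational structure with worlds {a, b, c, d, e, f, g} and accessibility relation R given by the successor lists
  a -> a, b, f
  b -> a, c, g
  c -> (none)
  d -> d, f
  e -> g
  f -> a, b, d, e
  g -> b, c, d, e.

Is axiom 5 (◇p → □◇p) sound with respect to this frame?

No

The schema 5 characterises exactly the Euclidean frames.
Euclidean: no — a R b and a R f, but not b R f.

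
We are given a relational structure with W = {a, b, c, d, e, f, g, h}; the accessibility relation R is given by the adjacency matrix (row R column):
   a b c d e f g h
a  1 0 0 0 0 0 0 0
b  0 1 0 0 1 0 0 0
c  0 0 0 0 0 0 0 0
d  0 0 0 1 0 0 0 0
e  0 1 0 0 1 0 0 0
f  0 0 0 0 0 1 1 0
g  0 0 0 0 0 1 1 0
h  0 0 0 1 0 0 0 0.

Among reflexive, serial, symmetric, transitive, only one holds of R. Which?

transitive

Reflexive: no — c is not related to itself.
Serial: no — c has no R-successor.
Symmetric: no — h R d but not d R h.
Transitive: yes — every two-step R-path is closed by a direct edge.
Only transitive holds.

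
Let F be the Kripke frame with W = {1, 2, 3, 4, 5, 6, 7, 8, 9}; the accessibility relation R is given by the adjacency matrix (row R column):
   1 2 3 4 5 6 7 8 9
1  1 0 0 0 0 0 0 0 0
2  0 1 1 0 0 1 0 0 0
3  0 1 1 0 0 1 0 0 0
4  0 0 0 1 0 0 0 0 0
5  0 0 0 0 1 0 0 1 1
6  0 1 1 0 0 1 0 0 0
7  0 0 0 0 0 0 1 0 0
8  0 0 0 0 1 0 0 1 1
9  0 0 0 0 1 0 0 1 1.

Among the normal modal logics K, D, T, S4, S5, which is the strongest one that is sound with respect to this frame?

Serial (axiom D): yes — every world has a successor (e.g. 1 R 1).
Reflexive (axiom T): yes — every world is R-related to itself.
Transitive (axiom 4): yes — every two-step R-path is closed by a direct edge.
Euclidean (axiom 5): yes — any two successors of a common world are R-related.
So F validates K, D, T, S4, S5. The strongest is S5.

S5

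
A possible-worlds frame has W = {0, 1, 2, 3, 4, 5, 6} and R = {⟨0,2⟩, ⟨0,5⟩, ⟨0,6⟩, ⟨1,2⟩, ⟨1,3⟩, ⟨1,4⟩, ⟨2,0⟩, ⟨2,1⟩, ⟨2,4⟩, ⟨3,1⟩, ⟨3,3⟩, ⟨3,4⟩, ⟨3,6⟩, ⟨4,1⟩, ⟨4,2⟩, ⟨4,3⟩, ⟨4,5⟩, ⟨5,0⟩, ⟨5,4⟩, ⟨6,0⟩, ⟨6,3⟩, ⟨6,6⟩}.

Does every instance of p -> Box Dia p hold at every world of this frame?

Axiom B corresponds to the accessibility relation being symmetric.
Symmetric: yes — every pair in R has its reverse in R.

Yes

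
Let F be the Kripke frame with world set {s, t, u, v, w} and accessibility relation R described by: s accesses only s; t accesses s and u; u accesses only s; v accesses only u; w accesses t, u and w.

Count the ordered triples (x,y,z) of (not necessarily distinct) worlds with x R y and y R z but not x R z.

Enumerating: (v,u,s), (w,t,s), (w,u,s).

3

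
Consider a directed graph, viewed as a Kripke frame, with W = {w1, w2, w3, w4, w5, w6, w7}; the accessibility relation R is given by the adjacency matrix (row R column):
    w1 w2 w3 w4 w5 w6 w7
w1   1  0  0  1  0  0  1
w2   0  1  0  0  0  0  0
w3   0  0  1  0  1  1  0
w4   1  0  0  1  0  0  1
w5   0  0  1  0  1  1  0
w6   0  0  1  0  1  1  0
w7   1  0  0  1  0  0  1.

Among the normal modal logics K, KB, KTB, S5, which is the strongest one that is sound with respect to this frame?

S5

Symmetric (axiom B): yes — every pair in R has its reverse in R.
Reflexive (axiom T): yes — every world is R-related to itself.
Euclidean (axiom 5): yes — any two successors of a common world are R-related.
So F validates K, KB, KTB, S5. The strongest is S5.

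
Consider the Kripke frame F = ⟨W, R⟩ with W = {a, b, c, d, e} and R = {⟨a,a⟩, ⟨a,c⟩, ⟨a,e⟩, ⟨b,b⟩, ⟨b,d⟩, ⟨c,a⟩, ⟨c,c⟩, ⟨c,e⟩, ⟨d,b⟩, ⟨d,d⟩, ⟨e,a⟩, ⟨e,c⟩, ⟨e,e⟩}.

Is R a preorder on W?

Reflexive: yes — every world is R-related to itself.
Transitive: yes — every two-step R-path is closed by a direct edge.
So R is a preorder.

Yes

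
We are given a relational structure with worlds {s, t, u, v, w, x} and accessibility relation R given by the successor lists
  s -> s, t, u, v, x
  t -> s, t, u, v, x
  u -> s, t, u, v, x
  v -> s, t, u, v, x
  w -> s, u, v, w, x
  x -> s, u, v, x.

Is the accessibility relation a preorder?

Reflexive: yes — every world is R-related to itself.
Transitive: no — w R s and s R t, but not w R t.
So R is not a preorder.

No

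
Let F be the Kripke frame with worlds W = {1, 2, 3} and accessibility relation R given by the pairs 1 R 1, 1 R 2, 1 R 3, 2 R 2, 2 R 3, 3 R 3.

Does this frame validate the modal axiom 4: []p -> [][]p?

Yes

The schema 4 characterises exactly the transitive frames.
Transitive: yes — every two-step R-path is closed by a direct edge.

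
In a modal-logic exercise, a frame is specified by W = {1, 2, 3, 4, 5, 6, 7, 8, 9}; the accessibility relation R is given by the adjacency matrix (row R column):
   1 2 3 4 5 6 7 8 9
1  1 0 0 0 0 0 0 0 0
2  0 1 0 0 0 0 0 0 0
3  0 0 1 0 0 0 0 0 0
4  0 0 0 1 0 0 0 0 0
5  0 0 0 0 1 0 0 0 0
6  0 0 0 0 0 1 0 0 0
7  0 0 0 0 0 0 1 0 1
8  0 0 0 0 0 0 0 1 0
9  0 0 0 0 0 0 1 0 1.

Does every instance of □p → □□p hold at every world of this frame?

By correspondence theory, 4 is valid on a frame iff R is transitive.
Transitive: yes — every two-step R-path is closed by a direct edge.

Yes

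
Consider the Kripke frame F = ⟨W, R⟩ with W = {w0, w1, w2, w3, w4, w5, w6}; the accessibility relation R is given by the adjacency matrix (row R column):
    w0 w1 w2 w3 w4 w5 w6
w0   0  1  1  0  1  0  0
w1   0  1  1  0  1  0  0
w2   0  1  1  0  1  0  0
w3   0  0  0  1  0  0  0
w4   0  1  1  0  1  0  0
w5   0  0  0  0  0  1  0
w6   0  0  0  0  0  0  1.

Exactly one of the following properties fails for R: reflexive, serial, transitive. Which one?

reflexive

Reflexive: no — w0 is not related to itself.
Serial: yes — every world has a successor (e.g. w0 R w1).
Transitive: yes — every two-step R-path is closed by a direct edge.
Only reflexive fails.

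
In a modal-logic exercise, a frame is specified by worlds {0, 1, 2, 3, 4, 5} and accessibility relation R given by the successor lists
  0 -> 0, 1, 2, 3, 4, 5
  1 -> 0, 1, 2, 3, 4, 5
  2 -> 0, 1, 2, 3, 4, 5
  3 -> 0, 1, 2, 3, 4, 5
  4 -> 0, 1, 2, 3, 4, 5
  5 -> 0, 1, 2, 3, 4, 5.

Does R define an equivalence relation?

Yes

Reflexive: yes — every world is R-related to itself.
Symmetric: yes — every pair in R has its reverse in R.
Transitive: yes — every two-step R-path is closed by a direct edge.
So R is an equivalence relation.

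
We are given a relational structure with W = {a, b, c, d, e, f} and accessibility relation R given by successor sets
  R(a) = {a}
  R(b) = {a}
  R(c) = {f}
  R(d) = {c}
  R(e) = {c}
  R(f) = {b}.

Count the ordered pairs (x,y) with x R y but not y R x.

Enumerating: (b,a), (c,f), (d,c), (e,c), (f,b).

5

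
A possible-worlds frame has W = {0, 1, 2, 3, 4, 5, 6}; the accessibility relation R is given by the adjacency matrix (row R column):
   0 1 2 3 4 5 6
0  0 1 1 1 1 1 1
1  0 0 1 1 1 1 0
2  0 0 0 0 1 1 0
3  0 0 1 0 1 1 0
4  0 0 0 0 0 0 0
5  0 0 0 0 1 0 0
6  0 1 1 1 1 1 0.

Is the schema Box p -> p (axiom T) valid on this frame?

No

By correspondence theory, T is valid on a frame iff R is reflexive.
Reflexive: no — 0 is not related to itself.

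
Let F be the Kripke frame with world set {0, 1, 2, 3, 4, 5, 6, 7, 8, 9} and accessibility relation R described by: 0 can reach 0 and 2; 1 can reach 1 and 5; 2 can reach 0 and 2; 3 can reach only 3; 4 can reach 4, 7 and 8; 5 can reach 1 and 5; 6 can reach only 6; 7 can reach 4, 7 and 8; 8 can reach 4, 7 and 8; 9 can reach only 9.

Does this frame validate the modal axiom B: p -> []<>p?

The schema B characterises exactly the symmetric frames.
Symmetric: yes — every pair in R has its reverse in R.

Yes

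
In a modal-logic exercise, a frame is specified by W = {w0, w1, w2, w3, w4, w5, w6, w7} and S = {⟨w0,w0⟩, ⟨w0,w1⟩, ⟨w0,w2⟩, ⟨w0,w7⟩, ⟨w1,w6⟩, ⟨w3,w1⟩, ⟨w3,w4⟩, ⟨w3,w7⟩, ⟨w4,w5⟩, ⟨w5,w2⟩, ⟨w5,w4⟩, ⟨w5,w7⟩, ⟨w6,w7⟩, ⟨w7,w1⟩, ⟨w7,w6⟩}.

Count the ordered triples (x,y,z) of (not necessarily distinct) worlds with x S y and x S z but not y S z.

Enumerating: (w0,w1,w0), (w0,w1,w1), (w0,w1,w2), (w0,w1,w7), (w0,w2,w0), (w0,w2,w1), (w0,w2,w2), (w0,w2,w7), (w0,w7,w0), (w0,w7,w2), (w0,w7,w7), (w1,w6,w6), … and 22 more.
Total: 34.

34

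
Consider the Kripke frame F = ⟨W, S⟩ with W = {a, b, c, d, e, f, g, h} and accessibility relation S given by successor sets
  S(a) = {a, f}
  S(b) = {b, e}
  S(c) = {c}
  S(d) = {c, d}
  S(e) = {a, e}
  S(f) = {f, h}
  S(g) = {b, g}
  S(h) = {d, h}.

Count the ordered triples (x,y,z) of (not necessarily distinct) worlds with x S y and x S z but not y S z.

7

Enumerating: (a,f,a), (b,e,b), (d,c,d), (e,a,e), (f,h,f), (g,b,g), (h,d,h).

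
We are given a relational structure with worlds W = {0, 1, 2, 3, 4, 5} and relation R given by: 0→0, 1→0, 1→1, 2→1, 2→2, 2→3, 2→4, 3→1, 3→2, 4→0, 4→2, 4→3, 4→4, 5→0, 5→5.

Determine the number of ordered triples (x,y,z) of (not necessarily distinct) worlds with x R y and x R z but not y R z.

16

Enumerating: (1,0,1), (2,1,2), (2,1,3), (2,1,4), (2,3,3), (2,3,4), (2,4,1), (3,1,2), (4,0,2), (4,0,3), (4,0,4), (4,2,0), (4,3,0), (4,3,3), (4,3,4), (5,0,5).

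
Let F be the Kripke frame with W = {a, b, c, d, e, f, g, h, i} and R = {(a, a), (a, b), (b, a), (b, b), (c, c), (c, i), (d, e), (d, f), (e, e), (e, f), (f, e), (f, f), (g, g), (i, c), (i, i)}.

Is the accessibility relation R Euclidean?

Yes

Euclidean: yes — any two successors of a common world are R-related.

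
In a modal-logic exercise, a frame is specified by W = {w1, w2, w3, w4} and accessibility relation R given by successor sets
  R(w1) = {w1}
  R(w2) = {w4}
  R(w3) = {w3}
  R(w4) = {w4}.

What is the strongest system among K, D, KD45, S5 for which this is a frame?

Serial (axiom D): yes — every world has a successor (e.g. w1 R w1).
Euclidean (axiom 5): yes — any two successors of a common world are R-related.
Transitive (axiom 4): yes — every two-step R-path is closed by a direct edge.
Reflexive (axiom T): no — w2 is not related to itself.
So F validates K, D, KD45; S5 would additionally require R to be reflexive. The strongest is KD45.

KD45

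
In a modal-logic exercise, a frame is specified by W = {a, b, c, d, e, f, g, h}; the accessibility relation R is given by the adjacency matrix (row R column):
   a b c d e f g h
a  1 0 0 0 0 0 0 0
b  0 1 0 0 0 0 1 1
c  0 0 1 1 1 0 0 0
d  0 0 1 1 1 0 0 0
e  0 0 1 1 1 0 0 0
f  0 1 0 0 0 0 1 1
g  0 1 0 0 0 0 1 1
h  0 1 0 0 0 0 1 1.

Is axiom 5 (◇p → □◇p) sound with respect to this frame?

Axiom 5 corresponds to the accessibility relation being Euclidean.
Euclidean: yes — any two successors of a common world are R-related.

Yes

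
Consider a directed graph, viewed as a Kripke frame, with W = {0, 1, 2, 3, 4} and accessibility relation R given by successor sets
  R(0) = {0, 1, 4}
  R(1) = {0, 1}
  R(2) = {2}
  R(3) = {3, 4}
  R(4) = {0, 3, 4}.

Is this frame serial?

Serial: yes — every world has a successor (e.g. 0 R 0).

Yes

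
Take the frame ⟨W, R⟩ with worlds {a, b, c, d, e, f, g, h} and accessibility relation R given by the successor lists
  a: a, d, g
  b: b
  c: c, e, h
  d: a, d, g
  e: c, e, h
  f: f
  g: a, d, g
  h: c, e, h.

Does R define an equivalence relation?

Yes

Reflexive: yes — every world is R-related to itself.
Symmetric: yes — every pair in R has its reverse in R.
Transitive: yes — every two-step R-path is closed by a direct edge.
So R is an equivalence relation.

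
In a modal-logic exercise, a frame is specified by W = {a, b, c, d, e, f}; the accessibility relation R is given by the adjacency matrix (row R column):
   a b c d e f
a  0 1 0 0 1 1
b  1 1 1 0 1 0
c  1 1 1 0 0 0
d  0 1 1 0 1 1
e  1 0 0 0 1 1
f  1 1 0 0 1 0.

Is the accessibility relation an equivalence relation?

Reflexive: no — a is not related to itself.
Symmetric: no — b R e but not e R b.
Transitive: no — a R b and b R c, but not a R c.
So R is not an equivalence relation.

No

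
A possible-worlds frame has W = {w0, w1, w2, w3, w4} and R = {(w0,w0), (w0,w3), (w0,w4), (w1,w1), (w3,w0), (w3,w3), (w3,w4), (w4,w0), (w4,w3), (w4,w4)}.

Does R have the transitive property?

Yes

Transitive: yes — every two-step R-path is closed by a direct edge.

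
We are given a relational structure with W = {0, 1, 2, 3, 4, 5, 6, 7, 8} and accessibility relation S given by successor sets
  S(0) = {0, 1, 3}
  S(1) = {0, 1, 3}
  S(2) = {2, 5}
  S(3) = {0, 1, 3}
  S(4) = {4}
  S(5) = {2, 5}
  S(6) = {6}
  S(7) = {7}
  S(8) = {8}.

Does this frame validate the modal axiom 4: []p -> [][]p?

Yes

The schema 4 characterises exactly the transitive frames.
Transitive: yes — every two-step S-path is closed by a direct edge.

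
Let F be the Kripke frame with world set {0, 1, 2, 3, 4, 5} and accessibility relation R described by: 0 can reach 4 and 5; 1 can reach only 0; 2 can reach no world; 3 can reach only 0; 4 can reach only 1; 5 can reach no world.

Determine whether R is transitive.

No

Transitive: no — 0 R 4 and 4 R 1, but not 0 R 1.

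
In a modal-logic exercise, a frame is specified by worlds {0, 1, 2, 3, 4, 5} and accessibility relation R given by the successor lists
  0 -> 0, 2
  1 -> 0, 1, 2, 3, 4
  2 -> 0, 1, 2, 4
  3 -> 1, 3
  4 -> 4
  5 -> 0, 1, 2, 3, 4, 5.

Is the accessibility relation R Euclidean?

No

Euclidean: no — 1 R 0 and 1 R 3, but not 0 R 3.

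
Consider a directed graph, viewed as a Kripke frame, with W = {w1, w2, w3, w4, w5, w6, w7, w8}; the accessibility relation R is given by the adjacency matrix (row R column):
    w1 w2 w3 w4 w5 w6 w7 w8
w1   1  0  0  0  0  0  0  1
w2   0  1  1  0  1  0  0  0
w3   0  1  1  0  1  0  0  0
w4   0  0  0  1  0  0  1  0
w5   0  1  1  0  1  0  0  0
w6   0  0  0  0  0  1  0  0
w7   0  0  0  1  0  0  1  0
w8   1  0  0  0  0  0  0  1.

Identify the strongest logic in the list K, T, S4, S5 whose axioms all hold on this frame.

S5

Reflexive (axiom T): yes — every world is R-related to itself.
Transitive (axiom 4): yes — every two-step R-path is closed by a direct edge.
Euclidean (axiom 5): yes — any two successors of a common world are R-related.
So F validates K, T, S4, S5. The strongest is S5.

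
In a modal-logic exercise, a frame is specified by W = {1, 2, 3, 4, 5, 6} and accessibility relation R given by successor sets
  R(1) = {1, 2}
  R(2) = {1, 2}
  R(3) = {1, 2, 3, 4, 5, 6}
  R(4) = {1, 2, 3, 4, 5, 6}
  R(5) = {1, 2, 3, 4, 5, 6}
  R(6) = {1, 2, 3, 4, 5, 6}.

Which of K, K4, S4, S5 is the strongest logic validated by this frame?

Transitive (axiom 4): yes — every two-step R-path is closed by a direct edge.
Reflexive (axiom T): yes — every world is R-related to itself.
Euclidean (axiom 5): no — 3 R 1 and 3 R 4, but not 1 R 4.
So F validates K, K4, S4; S5 would additionally require R to be Euclidean. The strongest is S4.

S4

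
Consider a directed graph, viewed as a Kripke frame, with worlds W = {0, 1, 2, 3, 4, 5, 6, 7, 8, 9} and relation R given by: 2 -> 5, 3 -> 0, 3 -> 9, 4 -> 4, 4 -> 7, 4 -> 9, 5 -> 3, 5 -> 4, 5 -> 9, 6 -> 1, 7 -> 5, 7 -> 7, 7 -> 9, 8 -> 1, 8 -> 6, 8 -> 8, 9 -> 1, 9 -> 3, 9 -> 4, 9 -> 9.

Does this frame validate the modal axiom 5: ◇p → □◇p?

By correspondence theory, 5 is valid on a frame iff R is Euclidean.
Euclidean: no — 3 R 0 and 3 R 9, but not 0 R 9.

No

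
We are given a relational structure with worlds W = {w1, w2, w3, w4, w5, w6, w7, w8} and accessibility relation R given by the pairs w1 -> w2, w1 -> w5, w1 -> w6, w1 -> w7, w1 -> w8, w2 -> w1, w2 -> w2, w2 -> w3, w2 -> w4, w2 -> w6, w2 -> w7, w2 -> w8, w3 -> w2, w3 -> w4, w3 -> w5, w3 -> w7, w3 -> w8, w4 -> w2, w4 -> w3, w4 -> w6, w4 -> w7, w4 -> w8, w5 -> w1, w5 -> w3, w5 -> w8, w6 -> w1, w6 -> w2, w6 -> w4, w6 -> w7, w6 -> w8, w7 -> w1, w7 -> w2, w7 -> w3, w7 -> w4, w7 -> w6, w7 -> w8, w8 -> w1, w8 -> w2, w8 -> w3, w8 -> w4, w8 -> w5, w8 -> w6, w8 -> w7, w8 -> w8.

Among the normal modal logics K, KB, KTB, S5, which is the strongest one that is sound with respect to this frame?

Symmetric (axiom B): yes — every pair in R has its reverse in R.
Reflexive (axiom T): no — w1 is not related to itself.
Euclidean (axiom 5): no — w1 R w2 and w1 R w5, but not w2 R w5.
So F validates K, KB; KTB would additionally require R to be reflexive. The strongest is KB.

KB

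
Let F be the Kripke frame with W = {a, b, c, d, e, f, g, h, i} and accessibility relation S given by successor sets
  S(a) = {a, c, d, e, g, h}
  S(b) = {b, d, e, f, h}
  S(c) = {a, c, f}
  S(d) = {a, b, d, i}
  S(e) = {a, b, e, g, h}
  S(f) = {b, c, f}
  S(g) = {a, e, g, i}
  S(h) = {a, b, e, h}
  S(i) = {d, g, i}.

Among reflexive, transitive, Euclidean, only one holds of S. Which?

reflexive

Reflexive: yes — every world is S-related to itself.
Transitive: no — a S c and c S f, but not a S f.
Euclidean: no — a S c and a S d, but not c S d.
Only reflexive holds.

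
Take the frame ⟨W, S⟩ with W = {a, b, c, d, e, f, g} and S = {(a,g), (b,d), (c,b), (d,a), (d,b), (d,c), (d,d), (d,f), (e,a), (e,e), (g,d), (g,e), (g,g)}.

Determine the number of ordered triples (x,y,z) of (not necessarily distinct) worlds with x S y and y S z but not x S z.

14

Enumerating: (a,g,d), (a,g,e), (b,d,a), (b,d,b), (b,d,c), (b,d,f), (c,b,d), (d,a,g), (e,a,g), (g,d,a), (g,d,b), (g,d,c), (g,d,f), (g,e,a).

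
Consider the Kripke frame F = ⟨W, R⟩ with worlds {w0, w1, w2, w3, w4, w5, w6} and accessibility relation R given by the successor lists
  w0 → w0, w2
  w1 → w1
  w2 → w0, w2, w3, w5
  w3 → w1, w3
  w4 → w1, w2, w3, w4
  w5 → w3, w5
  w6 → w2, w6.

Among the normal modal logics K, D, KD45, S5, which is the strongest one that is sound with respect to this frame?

D

Serial (axiom D): yes — every world has a successor (e.g. w0 R w0).
Euclidean (axiom 5): no — w2 R w0 and w2 R w3, but not w0 R w3.
Transitive (axiom 4): no — w0 R w2 and w2 R w3, but not w0 R w3.
Reflexive (axiom T): yes — every world is R-related to itself.
So F validates K, D; KD45 would additionally require R to be Euclidean and transitive. The strongest is D.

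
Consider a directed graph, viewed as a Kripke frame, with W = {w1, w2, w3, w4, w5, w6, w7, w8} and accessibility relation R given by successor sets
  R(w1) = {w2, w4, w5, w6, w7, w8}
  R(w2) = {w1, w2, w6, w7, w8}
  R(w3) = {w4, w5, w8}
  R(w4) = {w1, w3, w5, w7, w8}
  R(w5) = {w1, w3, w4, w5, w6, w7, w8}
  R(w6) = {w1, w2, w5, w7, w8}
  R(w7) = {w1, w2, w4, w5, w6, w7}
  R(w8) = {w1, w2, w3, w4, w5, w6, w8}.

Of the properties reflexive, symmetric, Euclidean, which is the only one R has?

symmetric

Reflexive: no — w1 is not related to itself.
Symmetric: yes — every pair in R has its reverse in R.
Euclidean: no — w1 R w2 and w1 R w4, but not w2 R w4.
Only symmetric holds.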